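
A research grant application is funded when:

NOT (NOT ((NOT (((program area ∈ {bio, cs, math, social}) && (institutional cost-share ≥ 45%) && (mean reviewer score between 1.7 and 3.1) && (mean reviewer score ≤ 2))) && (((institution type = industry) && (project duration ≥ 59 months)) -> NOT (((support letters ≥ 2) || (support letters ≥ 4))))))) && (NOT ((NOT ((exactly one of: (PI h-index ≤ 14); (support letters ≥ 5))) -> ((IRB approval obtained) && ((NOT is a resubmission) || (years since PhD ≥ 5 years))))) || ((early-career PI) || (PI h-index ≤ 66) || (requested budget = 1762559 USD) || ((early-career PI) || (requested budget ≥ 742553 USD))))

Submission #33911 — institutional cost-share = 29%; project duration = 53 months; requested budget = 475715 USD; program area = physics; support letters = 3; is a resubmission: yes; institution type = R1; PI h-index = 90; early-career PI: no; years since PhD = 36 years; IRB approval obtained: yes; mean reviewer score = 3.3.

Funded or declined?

Declined

Atomic conditions:
  program area ∈ {bio, cs, math, social}: physics is not in the set → false
  institutional cost-share ≥ 45%: 29 ≥ 45 is false
  mean reviewer score between 1.7 and 3.1: 3.3 in [1.7, 3.1] is false
  mean reviewer score ≤ 2: 3.3 ≤ 2 is false
  institution type = industry: R1 == industry is false
  project duration ≥ 59 months: 53 ≥ 59 is false
  support letters ≥ 2: 3 ≥ 2 is true
  support letters ≥ 4: 3 ≥ 4 is false
  PI h-index ≤ 14: 90 ≤ 14 is false
  support letters ≥ 5: 3 ≥ 5 is false
  IRB approval obtained: yes → true
  NOT is a resubmission: yes → false
  years since PhD ≥ 5 years: 36 ≥ 5 is true
  early-career PI: no → false
  PI h-index ≤ 66: 90 ≤ 66 is false
  requested budget = 1762559 USD: 475715 == 1762559 is false
  requested budget ≥ 742553 USD: 475715 ≥ 742553 is false
Combine:
[1.1.1.1.1] false AND false AND false AND false = false
[1.1.1.1] NOT false = true
[1.1.1.2.1] false AND false = false
[1.1.1.2.2.1] true OR false = true
[1.1.1.2.2] NOT true = false
[1.1.1.2] false → false (antecedent false ⇒ implication holds) = true
[1.1.1] true AND true = true
[1.1] NOT true = false
[1] NOT false = true
[2.1.1.1.1] exactly-one(false, false) = false
[2.1.1.1] NOT false = true
[2.1.1.2.2] false OR true = true
[2.1.1.2] true AND true = true
[2.1.1] true → true = true
[2.1] NOT true = false
[2.2.4] false OR false = false
[2.2] false OR false OR false OR false = false
[2] false OR false = false
[root] true AND false = false
Overall: false → declined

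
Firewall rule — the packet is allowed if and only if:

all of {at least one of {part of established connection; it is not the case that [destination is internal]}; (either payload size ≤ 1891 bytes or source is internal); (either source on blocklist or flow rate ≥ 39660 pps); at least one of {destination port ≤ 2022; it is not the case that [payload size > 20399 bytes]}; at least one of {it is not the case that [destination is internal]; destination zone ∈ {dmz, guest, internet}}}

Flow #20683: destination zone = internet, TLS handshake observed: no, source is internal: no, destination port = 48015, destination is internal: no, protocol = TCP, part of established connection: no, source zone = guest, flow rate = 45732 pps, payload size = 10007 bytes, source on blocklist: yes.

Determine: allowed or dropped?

Dropped

Atomic conditions:
  part of established connection: no → false
  destination is internal: no → false
  payload size ≤ 1891 bytes: 10007 ≤ 1891 is false
  source is internal: no → false
  source on blocklist: yes → true
  flow rate ≥ 39660 pps: 45732 ≥ 39660 is true
  destination port ≤ 2022: 48015 ≤ 2022 is false
  payload size > 20399 bytes: 10007 > 20399 is false
  destination zone ∈ {dmz, guest, internet}: internet is in the set → true
Combine:
[1.2] NOT false = true
[1] false OR true = true
[2] false OR false = false
[3] true OR true = true
[4.2] NOT false = true
[4] false OR true = true
[5.1] NOT false = true
[5] true OR true = true
[root] true AND false AND true AND true AND true = false
Overall: false → dropped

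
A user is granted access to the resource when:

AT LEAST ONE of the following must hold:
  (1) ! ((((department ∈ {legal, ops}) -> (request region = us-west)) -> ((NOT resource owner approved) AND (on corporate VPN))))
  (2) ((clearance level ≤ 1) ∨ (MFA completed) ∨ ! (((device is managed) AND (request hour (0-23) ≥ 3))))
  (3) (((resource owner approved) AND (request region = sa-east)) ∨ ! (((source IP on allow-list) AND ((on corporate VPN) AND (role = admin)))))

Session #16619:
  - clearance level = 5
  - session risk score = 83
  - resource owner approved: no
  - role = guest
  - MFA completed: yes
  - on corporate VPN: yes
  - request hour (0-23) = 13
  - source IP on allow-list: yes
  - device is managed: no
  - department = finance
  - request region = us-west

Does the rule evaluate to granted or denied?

Granted

Atomic conditions:
  department ∈ {legal, ops}: finance is not in the set → false
  request region = us-west: us-west == us-west is true
  NOT resource owner approved: no → true
  on corporate VPN: yes → true
  clearance level ≤ 1: 5 ≤ 1 is false
  MFA completed: yes → true
  device is managed: no → false
  request hour (0-23) ≥ 3: 13 ≥ 3 is true
  resource owner approved: no → false
  request region = sa-east: us-west == sa-east is false
  source IP on allow-list: yes → true
  role = admin: guest == admin is false
Combine:
[1.1.1] false → true (antecedent false ⇒ implication holds) = true
[1.1.2] true AND true = true
[1.1] true → true = true
[1] NOT true = false
[2.3.1] false AND true = false
[2.3] NOT false = true
[2] false OR true OR true = true
[3.1] false AND false = false
[3.2.1.2] true AND false = false
[3.2.1] true AND false = false
[3.2] NOT false = true
[3] false OR true = true
[root] false OR true OR true = true
Overall: true → granted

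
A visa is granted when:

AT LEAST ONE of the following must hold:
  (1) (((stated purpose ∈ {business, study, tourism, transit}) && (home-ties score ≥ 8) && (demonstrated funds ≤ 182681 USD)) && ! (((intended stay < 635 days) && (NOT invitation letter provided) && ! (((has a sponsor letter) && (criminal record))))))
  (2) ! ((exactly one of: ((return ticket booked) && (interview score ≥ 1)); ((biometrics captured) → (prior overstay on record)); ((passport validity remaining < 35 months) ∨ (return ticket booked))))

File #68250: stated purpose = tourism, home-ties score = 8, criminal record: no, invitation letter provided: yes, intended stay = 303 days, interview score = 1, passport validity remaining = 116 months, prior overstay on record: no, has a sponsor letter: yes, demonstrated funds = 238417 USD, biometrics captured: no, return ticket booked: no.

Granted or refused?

Refused

Atomic conditions:
  stated purpose ∈ {business, study, tourism, transit}: tourism is in the set → true
  home-ties score ≥ 8: 8 ≥ 8 is true
  demonstrated funds ≤ 182681 USD: 238417 ≤ 182681 is false
  intended stay < 635 days: 303 < 635 is true
  NOT invitation letter provided: yes → false
  has a sponsor letter: yes → true
  criminal record: no → false
  return ticket booked: no → false
  interview score ≥ 1: 1 ≥ 1 is true
  biometrics captured: no → false
  prior overstay on record: no → false
  passport validity remaining < 35 months: 116 < 35 is false
Combine:
[1.1] true AND true AND false = false
[1.2.1.3.1] true AND false = false
[1.2.1.3] NOT false = true
[1.2.1] true AND false AND true = false
[1.2] NOT false = true
[1] false AND true = false
[2.1.1] false AND true = false
[2.1.2] false → false (antecedent false ⇒ implication holds) = true
[2.1.3] false OR false = false
[2.1] exactly-one(false, true, false) = true
[2] NOT true = false
[root] false OR false = false
Overall: false → refused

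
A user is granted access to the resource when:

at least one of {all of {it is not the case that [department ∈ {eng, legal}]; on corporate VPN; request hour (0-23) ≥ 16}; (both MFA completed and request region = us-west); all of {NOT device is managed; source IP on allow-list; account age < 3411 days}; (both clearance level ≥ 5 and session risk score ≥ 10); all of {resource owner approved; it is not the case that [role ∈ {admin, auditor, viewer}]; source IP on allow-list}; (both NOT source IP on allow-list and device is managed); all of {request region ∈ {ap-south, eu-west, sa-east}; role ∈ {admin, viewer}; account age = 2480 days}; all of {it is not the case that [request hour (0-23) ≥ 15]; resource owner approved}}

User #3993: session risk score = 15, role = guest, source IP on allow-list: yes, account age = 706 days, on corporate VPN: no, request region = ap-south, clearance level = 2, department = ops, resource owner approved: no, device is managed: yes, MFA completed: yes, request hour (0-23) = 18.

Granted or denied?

Atomic conditions:
  department ∈ {eng, legal}: ops is not in the set → false
  on corporate VPN: no → false
  request hour (0-23) ≥ 16: 18 ≥ 16 is true
  MFA completed: yes → true
  request region = us-west: ap-south == us-west is false
  NOT device is managed: yes → false
  source IP on allow-list: yes → true
  account age < 3411 days: 706 < 3411 is true
  clearance level ≥ 5: 2 ≥ 5 is false
  session risk score ≥ 10: 15 ≥ 10 is true
  resource owner approved: no → false
  role ∈ {admin, auditor, viewer}: guest is not in the set → false
  NOT source IP on allow-list: yes → false
  device is managed: yes → true
  request region ∈ {ap-south, eu-west, sa-east}: ap-south is in the set → true
  role ∈ {admin, viewer}: guest is not in the set → false
  account age = 2480 days: 706 == 2480 is false
  request hour (0-23) ≥ 15: 18 ≥ 15 is true
Combine:
[1.1] NOT false = true
[1] true AND false AND true = false
[2] true AND false = false
[3] false AND true AND true = false
[4] false AND true = false
[5.2] NOT false = true
[5] false AND true AND true = false
[6] false AND true = false
[7] true AND false AND false = false
[8.1] NOT true = false
[8] false AND false = false
[root] false OR false OR false OR false OR false OR false OR false OR false = false
Overall: false → denied

Denied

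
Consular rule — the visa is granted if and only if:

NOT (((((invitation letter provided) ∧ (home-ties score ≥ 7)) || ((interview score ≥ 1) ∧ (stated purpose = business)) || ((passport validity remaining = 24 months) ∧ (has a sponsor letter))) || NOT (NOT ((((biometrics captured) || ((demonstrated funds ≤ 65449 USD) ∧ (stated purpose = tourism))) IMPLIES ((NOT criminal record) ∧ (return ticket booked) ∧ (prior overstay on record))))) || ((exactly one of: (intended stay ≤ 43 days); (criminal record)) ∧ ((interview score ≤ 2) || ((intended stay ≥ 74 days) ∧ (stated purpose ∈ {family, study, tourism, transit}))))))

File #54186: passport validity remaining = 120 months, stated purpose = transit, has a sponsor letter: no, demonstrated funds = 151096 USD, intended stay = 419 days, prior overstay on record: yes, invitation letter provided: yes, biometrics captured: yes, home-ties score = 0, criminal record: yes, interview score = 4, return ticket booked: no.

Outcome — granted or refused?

Atomic conditions:
  invitation letter provided: yes → true
  home-ties score ≥ 7: 0 ≥ 7 is false
  interview score ≥ 1: 4 ≥ 1 is true
  stated purpose = business: transit == business is false
  passport validity remaining = 24 months: 120 == 24 is false
  has a sponsor letter: no → false
  biometrics captured: yes → true
  demonstrated funds ≤ 65449 USD: 151096 ≤ 65449 is false
  stated purpose = tourism: transit == tourism is false
  NOT criminal record: yes → false
  return ticket booked: no → false
  prior overstay on record: yes → true
  intended stay ≤ 43 days: 419 ≤ 43 is false
  criminal record: yes → true
  interview score ≤ 2: 4 ≤ 2 is false
  intended stay ≥ 74 days: 419 ≥ 74 is true
  stated purpose ∈ {family, study, tourism, transit}: transit is in the set → true
Combine:
[1.1.1] true AND false = false
[1.1.2] true AND false = false
[1.1.3] false AND false = false
[1.1] false OR false OR false = false
[1.2.1.1.1.2] false AND false = false
[1.2.1.1.1] true OR false = true
[1.2.1.1.2] false AND false AND true = false
[1.2.1.1] true → false = false
[1.2.1] NOT false = true
[1.2] NOT true = false
[1.3.1] exactly-one(false, true) = true
[1.3.2.2] true AND true = true
[1.3.2] false OR true = true
[1.3] true AND true = true
[1] false OR false OR true = true
[root] NOT true = false
Overall: false → refused

Refused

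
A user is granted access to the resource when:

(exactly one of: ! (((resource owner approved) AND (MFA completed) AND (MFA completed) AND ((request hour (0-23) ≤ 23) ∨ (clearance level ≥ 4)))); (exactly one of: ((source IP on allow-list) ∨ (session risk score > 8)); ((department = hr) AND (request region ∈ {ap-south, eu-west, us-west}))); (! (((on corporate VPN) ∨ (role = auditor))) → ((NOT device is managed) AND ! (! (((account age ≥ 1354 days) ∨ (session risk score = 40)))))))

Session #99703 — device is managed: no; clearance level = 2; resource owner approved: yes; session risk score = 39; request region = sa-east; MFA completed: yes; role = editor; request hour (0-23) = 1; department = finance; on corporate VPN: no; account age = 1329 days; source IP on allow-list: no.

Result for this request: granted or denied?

Atomic conditions:
  resource owner approved: yes → true
  MFA completed: yes → true
  request hour (0-23) ≤ 23: 1 ≤ 23 is true
  clearance level ≥ 4: 2 ≥ 4 is false
  source IP on allow-list: no → false
  session risk score > 8: 39 > 8 is true
  department = hr: finance == hr is false
  request region ∈ {ap-south, eu-west, us-west}: sa-east is not in the set → false
  on corporate VPN: no → false
  role = auditor: editor == auditor is false
  NOT device is managed: no → true
  account age ≥ 1354 days: 1329 ≥ 1354 is false
  session risk score = 40: 39 == 40 is false
Combine:
[1.1.4] true OR false = true
[1.1] true AND true AND true AND true = true
[1] NOT true = false
[2.1] false OR true = true
[2.2] false AND false = false
[2] exactly-one(true, false) = true
[3.1.1] false OR false = false
[3.1] NOT false = true
[3.2.2.1.1] false OR false = false
[3.2.2.1] NOT false = true
[3.2.2] NOT true = false
[3.2] true AND false = false
[3] true → false = false
[root] exactly-one(false, true, false) = true
Overall: true → granted

Granted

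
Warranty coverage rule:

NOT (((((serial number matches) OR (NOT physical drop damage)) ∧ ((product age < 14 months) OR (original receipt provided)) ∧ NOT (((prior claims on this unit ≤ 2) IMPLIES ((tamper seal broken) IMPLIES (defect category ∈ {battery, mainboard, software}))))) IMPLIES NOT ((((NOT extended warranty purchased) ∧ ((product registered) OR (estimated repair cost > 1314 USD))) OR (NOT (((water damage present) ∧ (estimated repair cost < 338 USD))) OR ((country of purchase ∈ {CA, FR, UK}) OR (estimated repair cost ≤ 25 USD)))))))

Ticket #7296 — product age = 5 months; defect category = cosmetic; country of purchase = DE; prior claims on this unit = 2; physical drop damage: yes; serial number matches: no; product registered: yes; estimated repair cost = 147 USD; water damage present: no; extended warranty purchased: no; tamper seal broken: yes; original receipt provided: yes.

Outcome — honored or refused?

Atomic conditions:
  serial number matches: no → false
  NOT physical drop damage: yes → false
  product age < 14 months: 5 < 14 is true
  original receipt provided: yes → true
  prior claims on this unit ≤ 2: 2 ≤ 2 is true
  tamper seal broken: yes → true
  defect category ∈ {battery, mainboard, software}: cosmetic is not in the set → false
  NOT extended warranty purchased: no → true
  product registered: yes → true
  estimated repair cost > 1314 USD: 147 > 1314 is false
  water damage present: no → false
  estimated repair cost < 338 USD: 147 < 338 is true
  country of purchase ∈ {CA, FR, UK}: DE is not in the set → false
  estimated repair cost ≤ 25 USD: 147 ≤ 25 is false
Combine:
[1.1.1] false OR false = false
[1.1.2] true OR true = true
[1.1.3.1.2] true → false = false
[1.1.3.1] true → false = false
[1.1.3] NOT false = true
[1.1] false AND true AND true = false
[1.2.1.1.2] true OR false = true
[1.2.1.1] true AND true = true
[1.2.1.2.1.1] false AND true = false
[1.2.1.2.1] NOT false = true
[1.2.1.2.2] false OR false = false
[1.2.1.2] true OR false = true
[1.2.1] true OR true = true
[1.2] NOT true = false
[1] false → false (antecedent false ⇒ implication holds) = true
[root] NOT true = false
Overall: false → refused

Refused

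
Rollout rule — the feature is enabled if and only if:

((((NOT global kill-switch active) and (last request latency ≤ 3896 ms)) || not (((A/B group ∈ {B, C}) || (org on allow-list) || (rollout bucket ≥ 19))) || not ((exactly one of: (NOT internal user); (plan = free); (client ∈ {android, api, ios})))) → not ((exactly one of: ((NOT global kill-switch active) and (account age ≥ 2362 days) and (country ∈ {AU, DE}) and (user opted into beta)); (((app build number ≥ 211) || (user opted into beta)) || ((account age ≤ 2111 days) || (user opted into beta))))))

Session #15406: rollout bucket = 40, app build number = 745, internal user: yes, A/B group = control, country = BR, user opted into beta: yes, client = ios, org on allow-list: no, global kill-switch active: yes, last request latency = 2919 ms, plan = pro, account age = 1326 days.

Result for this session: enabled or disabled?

Enabled

Atomic conditions:
  NOT global kill-switch active: yes → false
  last request latency ≤ 3896 ms: 2919 ≤ 3896 is true
  A/B group ∈ {B, C}: control is not in the set → false
  org on allow-list: no → false
  rollout bucket ≥ 19: 40 ≥ 19 is true
  NOT internal user: yes → false
  plan = free: pro == free is false
  client ∈ {android, api, ios}: ios is in the set → true
  account age ≥ 2362 days: 1326 ≥ 2362 is false
  country ∈ {AU, DE}: BR is not in the set → false
  user opted into beta: yes → true
  app build number ≥ 211: 745 ≥ 211 is true
  account age ≤ 2111 days: 1326 ≤ 2111 is true
Combine:
[1.1] false AND true = false
[1.2.1] false OR false OR true = true
[1.2] NOT true = false
[1.3.1] exactly-one(false, false, true) = true
[1.3] NOT true = false
[1] false OR false OR false = false
[2.1.1] false AND false AND false AND true = false
[2.1.2.1] true OR true = true
[2.1.2.2] true OR true = true
[2.1.2] true OR true = true
[2.1] exactly-one(false, true) = true
[2] NOT true = false
[root] false → false (antecedent false ⇒ implication holds) = true
Overall: true → enabled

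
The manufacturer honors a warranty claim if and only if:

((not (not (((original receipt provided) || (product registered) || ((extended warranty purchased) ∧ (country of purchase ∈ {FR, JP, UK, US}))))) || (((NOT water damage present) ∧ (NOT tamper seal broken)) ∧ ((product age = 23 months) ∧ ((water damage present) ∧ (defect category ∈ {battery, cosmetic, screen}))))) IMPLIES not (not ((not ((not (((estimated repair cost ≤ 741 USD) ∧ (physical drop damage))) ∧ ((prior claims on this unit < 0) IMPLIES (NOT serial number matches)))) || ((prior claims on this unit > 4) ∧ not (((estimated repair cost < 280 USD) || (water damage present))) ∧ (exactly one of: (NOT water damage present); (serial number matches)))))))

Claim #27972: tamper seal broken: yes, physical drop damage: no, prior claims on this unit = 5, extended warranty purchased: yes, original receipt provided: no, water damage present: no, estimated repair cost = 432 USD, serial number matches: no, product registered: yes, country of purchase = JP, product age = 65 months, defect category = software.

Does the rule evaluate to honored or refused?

Honored

Atomic conditions:
  original receipt provided: no → false
  product registered: yes → true
  extended warranty purchased: yes → true
  country of purchase ∈ {FR, JP, UK, US}: JP is in the set → true
  NOT water damage present: no → true
  NOT tamper seal broken: yes → false
  product age = 23 months: 65 == 23 is false
  water damage present: no → false
  defect category ∈ {battery, cosmetic, screen}: software is not in the set → false
  estimated repair cost ≤ 741 USD: 432 ≤ 741 is true
  physical drop damage: no → false
  prior claims on this unit < 0: 5 < 0 is false
  NOT serial number matches: no → true
  prior claims on this unit > 4: 5 > 4 is true
  estimated repair cost < 280 USD: 432 < 280 is false
  serial number matches: no → false
Combine:
[1.1.1.1.3] true AND true = true
[1.1.1.1] false OR true OR true = true
[1.1.1] NOT true = false
[1.1] NOT false = true
[1.2.1] true AND false = false
[1.2.2.2] false AND false = false
[1.2.2] false AND false = false
[1.2] false AND false = false
[1] true OR false = true
[2.1.1.1.1.1.1] true AND false = false
[2.1.1.1.1.1] NOT false = true
[2.1.1.1.1.2] false → true (antecedent false ⇒ implication holds) = true
[2.1.1.1.1] true AND true = true
[2.1.1.1] NOT true = false
[2.1.1.2.2.1] false OR false = false
[2.1.1.2.2] NOT false = true
[2.1.1.2.3] exactly-one(true, false) = true
[2.1.1.2] true AND true AND true = true
[2.1.1] false OR true = true
[2.1] NOT true = false
[2] NOT false = true
[root] true → true = true
Overall: true → honored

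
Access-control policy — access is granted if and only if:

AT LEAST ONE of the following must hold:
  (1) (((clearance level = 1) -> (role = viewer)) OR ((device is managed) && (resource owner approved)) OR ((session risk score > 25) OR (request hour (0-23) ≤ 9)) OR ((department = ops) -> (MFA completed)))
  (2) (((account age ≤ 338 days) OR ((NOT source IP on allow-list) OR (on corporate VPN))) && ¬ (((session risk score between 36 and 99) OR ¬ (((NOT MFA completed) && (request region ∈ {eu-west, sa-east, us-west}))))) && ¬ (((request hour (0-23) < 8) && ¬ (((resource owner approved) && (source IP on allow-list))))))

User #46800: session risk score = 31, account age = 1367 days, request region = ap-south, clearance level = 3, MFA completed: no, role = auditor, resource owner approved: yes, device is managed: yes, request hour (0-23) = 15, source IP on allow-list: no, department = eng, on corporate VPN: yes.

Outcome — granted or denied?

Granted

Atomic conditions:
  clearance level = 1: 3 == 1 is false
  role = viewer: auditor == viewer is false
  device is managed: yes → true
  resource owner approved: yes → true
  session risk score > 25: 31 > 25 is true
  request hour (0-23) ≤ 9: 15 ≤ 9 is false
  department = ops: eng == ops is false
  MFA completed: no → false
  account age ≤ 338 days: 1367 ≤ 338 is false
  NOT source IP on allow-list: no → true
  on corporate VPN: yes → true
  session risk score between 36 and 99: 31 in [36, 99] is false
  NOT MFA completed: no → true
  request region ∈ {eu-west, sa-east, us-west}: ap-south is not in the set → false
  request hour (0-23) < 8: 15 < 8 is false
  source IP on allow-list: no → false
Combine:
[1.1] false → false (antecedent false ⇒ implication holds) = true
[1.2] true AND true = true
[1.3] true OR false = true
[1.4] false → false (antecedent false ⇒ implication holds) = true
[1] true OR true OR true OR true = true
[2.1.2] true OR true = true
[2.1] false OR true = true
[2.2.1.2.1] true AND false = false
[2.2.1.2] NOT false = true
[2.2.1] false OR true = true
[2.2] NOT true = false
[2.3.1.2.1] true AND false = false
[2.3.1.2] NOT false = true
[2.3.1] false AND true = false
[2.3] NOT false = true
[2] true AND false AND true = false
[root] true OR false = true
Overall: true → granted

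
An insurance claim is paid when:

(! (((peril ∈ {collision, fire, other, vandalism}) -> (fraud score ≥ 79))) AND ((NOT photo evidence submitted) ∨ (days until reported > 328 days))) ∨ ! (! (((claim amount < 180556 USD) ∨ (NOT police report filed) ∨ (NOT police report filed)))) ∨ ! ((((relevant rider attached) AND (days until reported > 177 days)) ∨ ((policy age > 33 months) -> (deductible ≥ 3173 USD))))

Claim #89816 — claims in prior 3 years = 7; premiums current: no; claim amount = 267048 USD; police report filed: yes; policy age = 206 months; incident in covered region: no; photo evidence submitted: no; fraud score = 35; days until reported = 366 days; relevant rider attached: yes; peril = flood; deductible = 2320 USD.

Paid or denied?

Atomic conditions:
  peril ∈ {collision, fire, other, vandalism}: flood is not in the set → false
  fraud score ≥ 79: 35 ≥ 79 is false
  NOT photo evidence submitted: no → true
  days until reported > 328 days: 366 > 328 is true
  claim amount < 180556 USD: 267048 < 180556 is false
  NOT police report filed: yes → false
  relevant rider attached: yes → true
  days until reported > 177 days: 366 > 177 is true
  policy age > 33 months: 206 > 33 is true
  deductible ≥ 3173 USD: 2320 ≥ 3173 is false
Combine:
[1.1.1] false → false (antecedent false ⇒ implication holds) = true
[1.1] NOT true = false
[1.2] true OR true = true
[1] false AND true = false
[2.1.1] false OR false OR false = false
[2.1] NOT false = true
[2] NOT true = false
[3.1.1] true AND true = true
[3.1.2] true → false = false
[3.1] true OR false = true
[3] NOT true = false
[root] false OR false OR false = false
Overall: false → denied

Denied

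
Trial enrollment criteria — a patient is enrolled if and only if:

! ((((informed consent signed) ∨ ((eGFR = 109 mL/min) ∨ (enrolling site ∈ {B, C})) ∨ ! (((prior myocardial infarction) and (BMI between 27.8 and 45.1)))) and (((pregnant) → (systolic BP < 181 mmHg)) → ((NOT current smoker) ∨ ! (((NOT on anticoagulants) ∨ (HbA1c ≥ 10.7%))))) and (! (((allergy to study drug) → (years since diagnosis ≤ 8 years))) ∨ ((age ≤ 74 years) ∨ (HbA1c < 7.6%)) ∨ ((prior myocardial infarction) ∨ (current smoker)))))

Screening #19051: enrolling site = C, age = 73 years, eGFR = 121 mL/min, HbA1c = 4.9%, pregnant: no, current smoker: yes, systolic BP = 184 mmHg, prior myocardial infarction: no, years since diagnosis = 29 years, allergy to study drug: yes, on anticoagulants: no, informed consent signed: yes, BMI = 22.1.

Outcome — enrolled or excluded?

Atomic conditions:
  informed consent signed: yes → true
  eGFR = 109 mL/min: 121 == 109 is false
  enrolling site ∈ {B, C}: C is in the set → true
  prior myocardial infarction: no → false
  BMI between 27.8 and 45.1: 22.1 in [27.8, 45.1] is false
  pregnant: no → false
  systolic BP < 181 mmHg: 184 < 181 is false
  NOT current smoker: yes → false
  NOT on anticoagulants: no → true
  HbA1c ≥ 10.7%: 4.9 ≥ 10.7 is false
  allergy to study drug: yes → true
  years since diagnosis ≤ 8 years: 29 ≤ 8 is false
  age ≤ 74 years: 73 ≤ 74 is true
  HbA1c < 7.6%: 4.9 < 7.6 is true
  current smoker: yes → true
Combine:
[1.1.2] false OR true = true
[1.1.3.1] false AND false = false
[1.1.3] NOT false = true
[1.1] true OR true OR true = true
[1.2.1] false → false (antecedent false ⇒ implication holds) = true
[1.2.2.2.1] true OR false = true
[1.2.2.2] NOT true = false
[1.2.2] false OR false = false
[1.2] true → false = false
[1.3.1.1] true → false = false
[1.3.1] NOT false = true
[1.3.2] true OR true = true
[1.3.3] false OR true = true
[1.3] true OR true OR true = true
[1] true AND false AND true = false
[root] NOT false = true
Overall: true → enrolled

Enrolled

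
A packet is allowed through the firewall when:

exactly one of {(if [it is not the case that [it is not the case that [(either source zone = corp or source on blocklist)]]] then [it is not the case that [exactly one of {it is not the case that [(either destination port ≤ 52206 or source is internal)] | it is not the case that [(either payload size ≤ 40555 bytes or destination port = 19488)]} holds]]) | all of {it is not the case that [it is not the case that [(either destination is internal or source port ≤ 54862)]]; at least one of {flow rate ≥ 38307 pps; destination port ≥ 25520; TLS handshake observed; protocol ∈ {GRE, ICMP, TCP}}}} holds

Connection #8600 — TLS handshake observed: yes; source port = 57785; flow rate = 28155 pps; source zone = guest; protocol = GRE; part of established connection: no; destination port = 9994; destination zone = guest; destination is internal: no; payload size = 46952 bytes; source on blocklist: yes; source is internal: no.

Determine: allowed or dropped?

Dropped

Atomic conditions:
  source zone = corp: guest == corp is false
  source on blocklist: yes → true
  destination port ≤ 52206: 9994 ≤ 52206 is true
  source is internal: no → false
  payload size ≤ 40555 bytes: 46952 ≤ 40555 is false
  destination port = 19488: 9994 == 19488 is false
  destination is internal: no → false
  source port ≤ 54862: 57785 ≤ 54862 is false
  flow rate ≥ 38307 pps: 28155 ≥ 38307 is false
  destination port ≥ 25520: 9994 ≥ 25520 is false
  TLS handshake observed: yes → true
  protocol ∈ {GRE, ICMP, TCP}: GRE is in the set → true
Combine:
[1.1.1.1] false OR true = true
[1.1.1] NOT true = false
[1.1] NOT false = true
[1.2.1.1.1] true OR false = true
[1.2.1.1] NOT true = false
[1.2.1.2.1] false OR false = false
[1.2.1.2] NOT false = true
[1.2.1] exactly-one(false, true) = true
[1.2] NOT true = false
[1] true → false = false
[2.1.1.1] false OR false = false
[2.1.1] NOT false = true
[2.1] NOT true = false
[2.2] false OR false OR true OR true = true
[2] false AND true = false
[root] exactly-one(false, false) = false
Overall: false → dropped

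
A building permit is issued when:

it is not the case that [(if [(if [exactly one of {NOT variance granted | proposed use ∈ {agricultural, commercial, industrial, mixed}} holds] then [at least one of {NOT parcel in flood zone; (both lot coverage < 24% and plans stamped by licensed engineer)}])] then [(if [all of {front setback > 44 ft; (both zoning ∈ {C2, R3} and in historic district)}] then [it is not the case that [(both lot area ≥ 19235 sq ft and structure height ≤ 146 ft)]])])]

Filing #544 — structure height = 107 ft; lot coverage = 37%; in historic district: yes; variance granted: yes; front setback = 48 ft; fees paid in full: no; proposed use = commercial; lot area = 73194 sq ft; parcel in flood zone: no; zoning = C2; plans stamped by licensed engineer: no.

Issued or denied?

Atomic conditions:
  NOT variance granted: yes → false
  proposed use ∈ {agricultural, commercial, industrial, mixed}: commercial is in the set → true
  NOT parcel in flood zone: no → true
  lot coverage < 24%: 37 < 24 is false
  plans stamped by licensed engineer: no → false
  front setback > 44 ft: 48 > 44 is true
  zoning ∈ {C2, R3}: C2 is in the set → true
  in historic district: yes → true
  lot area ≥ 19235 sq ft: 73194 ≥ 19235 is true
  structure height ≤ 146 ft: 107 ≤ 146 is true
Combine:
[1.1.1] exactly-one(false, true) = true
[1.1.2.2] false AND false = false
[1.1.2] true OR false = true
[1.1] true → true = true
[1.2.1.2] true AND true = true
[1.2.1] true AND true = true
[1.2.2.1] true AND true = true
[1.2.2] NOT true = false
[1.2] true → false = false
[1] true → false = false
[root] NOT false = true
Overall: true → issued

Issued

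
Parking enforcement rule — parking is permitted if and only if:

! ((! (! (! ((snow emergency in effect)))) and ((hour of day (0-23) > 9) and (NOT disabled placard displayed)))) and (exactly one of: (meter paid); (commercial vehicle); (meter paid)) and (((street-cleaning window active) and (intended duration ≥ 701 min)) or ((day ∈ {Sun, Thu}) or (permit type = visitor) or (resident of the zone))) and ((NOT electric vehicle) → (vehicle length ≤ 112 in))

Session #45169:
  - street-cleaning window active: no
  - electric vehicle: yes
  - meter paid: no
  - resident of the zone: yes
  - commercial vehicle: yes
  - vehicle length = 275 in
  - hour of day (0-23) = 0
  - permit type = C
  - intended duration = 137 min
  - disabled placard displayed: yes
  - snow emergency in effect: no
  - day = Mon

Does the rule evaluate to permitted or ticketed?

Atomic conditions:
  snow emergency in effect: no → false
  hour of day (0-23) > 9: 0 > 9 is false
  NOT disabled placard displayed: yes → false
  meter paid: no → false
  commercial vehicle: yes → true
  street-cleaning window active: no → false
  intended duration ≥ 701 min: 137 ≥ 701 is false
  day ∈ {Sun, Thu}: Mon is not in the set → false
  permit type = visitor: C == visitor is false
  resident of the zone: yes → true
  NOT electric vehicle: yes → false
  vehicle length ≤ 112 in: 275 ≤ 112 is false
Combine:
[1.1.1.1.1] NOT false = true
[1.1.1.1] NOT true = false
[1.1.1] NOT false = true
[1.1.2] false AND false = false
[1.1] true AND false = false
[1] NOT false = true
[2] exactly-one(false, true, false) = true
[3.1] false AND false = false
[3.2] false OR false OR true = true
[3] false OR true = true
[4] false → false (antecedent false ⇒ implication holds) = true
[root] true AND true AND true AND true = true
Overall: true → permitted

Permitted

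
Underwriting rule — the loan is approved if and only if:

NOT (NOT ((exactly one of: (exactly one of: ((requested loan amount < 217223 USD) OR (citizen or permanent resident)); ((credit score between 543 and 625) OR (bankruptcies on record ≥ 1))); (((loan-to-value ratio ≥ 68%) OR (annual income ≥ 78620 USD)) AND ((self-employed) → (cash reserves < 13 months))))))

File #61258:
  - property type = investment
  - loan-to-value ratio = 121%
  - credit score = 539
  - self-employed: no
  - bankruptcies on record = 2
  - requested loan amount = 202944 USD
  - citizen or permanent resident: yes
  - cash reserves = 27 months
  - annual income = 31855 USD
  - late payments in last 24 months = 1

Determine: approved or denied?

Approved

Atomic conditions:
  requested loan amount < 217223 USD: 202944 < 217223 is true
  citizen or permanent resident: yes → true
  credit score between 543 and 625: 539 in [543, 625] is false
  bankruptcies on record ≥ 1: 2 ≥ 1 is true
  loan-to-value ratio ≥ 68%: 121 ≥ 68 is true
  annual income ≥ 78620 USD: 31855 ≥ 78620 is false
  self-employed: no → false
  cash reserves < 13 months: 27 < 13 is false
Combine:
[1.1.1.1] true OR true = true
[1.1.1.2] false OR true = true
[1.1.1] exactly-one(true, true) = false
[1.1.2.1] true OR false = true
[1.1.2.2] false → false (antecedent false ⇒ implication holds) = true
[1.1.2] true AND true = true
[1.1] exactly-one(false, true) = true
[1] NOT true = false
[root] NOT false = true
Overall: true → approved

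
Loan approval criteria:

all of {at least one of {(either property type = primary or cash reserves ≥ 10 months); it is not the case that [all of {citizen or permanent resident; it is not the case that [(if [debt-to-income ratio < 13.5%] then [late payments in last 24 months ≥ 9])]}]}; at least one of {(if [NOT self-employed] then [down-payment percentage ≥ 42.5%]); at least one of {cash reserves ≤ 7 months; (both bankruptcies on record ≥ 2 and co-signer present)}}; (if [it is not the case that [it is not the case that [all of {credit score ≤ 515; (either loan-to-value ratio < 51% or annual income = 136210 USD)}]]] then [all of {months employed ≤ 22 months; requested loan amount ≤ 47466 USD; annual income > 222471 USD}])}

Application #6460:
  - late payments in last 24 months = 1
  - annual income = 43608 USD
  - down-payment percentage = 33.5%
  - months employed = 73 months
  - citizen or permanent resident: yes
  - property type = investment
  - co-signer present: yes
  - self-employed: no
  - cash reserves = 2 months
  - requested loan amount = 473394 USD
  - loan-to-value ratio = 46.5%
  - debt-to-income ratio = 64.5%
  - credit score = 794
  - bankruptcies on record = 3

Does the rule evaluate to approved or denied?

Atomic conditions:
  property type = primary: investment == primary is false
  cash reserves ≥ 10 months: 2 ≥ 10 is false
  citizen or permanent resident: yes → true
  debt-to-income ratio < 13.5%: 64.5 < 13.5 is false
  late payments in last 24 months ≥ 9: 1 ≥ 9 is false
  NOT self-employed: no → true
  down-payment percentage ≥ 42.5%: 33.5 ≥ 42.5 is false
  cash reserves ≤ 7 months: 2 ≤ 7 is true
  bankruptcies on record ≥ 2: 3 ≥ 2 is true
  co-signer present: yes → true
  credit score ≤ 515: 794 ≤ 515 is false
  loan-to-value ratio < 51%: 46.5 < 51 is true
  annual income = 136210 USD: 43608 == 136210 is false
  months employed ≤ 22 months: 73 ≤ 22 is false
  requested loan amount ≤ 47466 USD: 473394 ≤ 47466 is false
  annual income > 222471 USD: 43608 > 222471 is false
Combine:
[1.1] false OR false = false
[1.2.1.2.1] false → false (antecedent false ⇒ implication holds) = true
[1.2.1.2] NOT true = false
[1.2.1] true AND false = false
[1.2] NOT false = true
[1] false OR true = true
[2.1] true → false = false
[2.2.2] true AND true = true
[2.2] true OR true = true
[2] false OR true = true
[3.1.1.1.2] true OR false = true
[3.1.1.1] false AND true = false
[3.1.1] NOT false = true
[3.1] NOT true = false
[3.2] false AND false AND false = false
[3] false → false (antecedent false ⇒ implication holds) = true
[root] true AND true AND true = true
Overall: true → approved

Approved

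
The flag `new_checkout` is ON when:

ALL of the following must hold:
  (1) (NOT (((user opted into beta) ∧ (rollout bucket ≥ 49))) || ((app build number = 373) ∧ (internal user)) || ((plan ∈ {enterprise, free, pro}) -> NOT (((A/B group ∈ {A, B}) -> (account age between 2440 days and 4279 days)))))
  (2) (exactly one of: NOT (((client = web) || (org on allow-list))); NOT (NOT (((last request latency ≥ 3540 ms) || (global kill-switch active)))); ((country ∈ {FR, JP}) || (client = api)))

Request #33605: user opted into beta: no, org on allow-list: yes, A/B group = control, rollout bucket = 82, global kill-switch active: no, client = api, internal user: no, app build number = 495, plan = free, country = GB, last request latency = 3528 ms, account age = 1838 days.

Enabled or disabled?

Atomic conditions:
  user opted into beta: no → false
  rollout bucket ≥ 49: 82 ≥ 49 is true
  app build number = 373: 495 == 373 is false
  internal user: no → false
  plan ∈ {enterprise, free, pro}: free is in the set → true
  A/B group ∈ {A, B}: control is not in the set → false
  account age between 2440 days and 4279 days: 1838 in [2440, 4279] is false
  client = web: api == web is false
  org on allow-list: yes → true
  last request latency ≥ 3540 ms: 3528 ≥ 3540 is false
  global kill-switch active: no → false
  country ∈ {FR, JP}: GB is not in the set → false
  client = api: api == api is true
Combine:
[1.1.1] false AND true = false
[1.1] NOT false = true
[1.2] false AND false = false
[1.3.2.1] false → false (antecedent false ⇒ implication holds) = true
[1.3.2] NOT true = false
[1.3] true → false = false
[1] true OR false OR false = true
[2.1.1] false OR true = true
[2.1] NOT true = false
[2.2.1.1] false OR false = false
[2.2.1] NOT false = true
[2.2] NOT true = false
[2.3] false OR true = true
[2] exactly-one(false, false, true) = true
[root] true AND true = true
Overall: true → enabled

Enabled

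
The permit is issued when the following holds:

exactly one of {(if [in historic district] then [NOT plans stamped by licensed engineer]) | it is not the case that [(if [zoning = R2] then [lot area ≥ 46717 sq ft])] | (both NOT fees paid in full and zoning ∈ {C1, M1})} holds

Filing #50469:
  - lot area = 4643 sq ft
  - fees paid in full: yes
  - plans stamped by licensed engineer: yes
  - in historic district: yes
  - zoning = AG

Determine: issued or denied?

Atomic conditions:
  in historic district: yes → true
  NOT plans stamped by licensed engineer: yes → false
  zoning = R2: AG == R2 is false
  lot area ≥ 46717 sq ft: 4643 ≥ 46717 is false
  NOT fees paid in full: yes → false
  zoning ∈ {C1, M1}: AG is not in the set → false
Combine:
[1] true → false = false
[2.1] false → false (antecedent false ⇒ implication holds) = true
[2] NOT true = false
[3] false AND false = false
[root] exactly-one(false, false, false) = false
Overall: false → denied

Denied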